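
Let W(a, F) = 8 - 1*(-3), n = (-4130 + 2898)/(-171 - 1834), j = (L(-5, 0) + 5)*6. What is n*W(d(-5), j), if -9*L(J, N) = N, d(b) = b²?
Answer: 13552/2005 ≈ 6.7591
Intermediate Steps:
L(J, N) = -N/9
j = 30 (j = (-⅑*0 + 5)*6 = (0 + 5)*6 = 5*6 = 30)
n = 1232/2005 (n = -1232/(-2005) = -1232*(-1/2005) = 1232/2005 ≈ 0.61446)
W(a, F) = 11 (W(a, F) = 8 + 3 = 11)
n*W(d(-5), j) = (1232/2005)*11 = 13552/2005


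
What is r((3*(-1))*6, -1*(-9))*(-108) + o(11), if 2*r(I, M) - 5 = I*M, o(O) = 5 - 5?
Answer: 8478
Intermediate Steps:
o(O) = 0
r(I, M) = 5/2 + I*M/2 (r(I, M) = 5/2 + (I*M)/2 = 5/2 + I*M/2)
r((3*(-1))*6, -1*(-9))*(-108) + o(11) = (5/2 + ((3*(-1))*6)*(-1*(-9))/2)*(-108) + 0 = (5/2 + (1/2)*(-3*6)*9)*(-108) + 0 = (5/2 + (1/2)*(-18)*9)*(-108) + 0 = (5/2 - 81)*(-108) + 0 = -157/2*(-108) + 0 = 8478 + 0 = 8478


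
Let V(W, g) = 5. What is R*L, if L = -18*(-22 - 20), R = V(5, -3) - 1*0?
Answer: 3780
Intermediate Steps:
R = 5 (R = 5 - 1*0 = 5 + 0 = 5)
L = 756 (L = -18*(-42) = 756)
R*L = 5*756 = 3780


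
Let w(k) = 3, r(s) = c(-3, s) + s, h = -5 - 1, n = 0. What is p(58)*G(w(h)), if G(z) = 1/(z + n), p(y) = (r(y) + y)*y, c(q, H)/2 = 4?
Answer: 7192/3 ≈ 2397.3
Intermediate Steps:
c(q, H) = 8 (c(q, H) = 2*4 = 8)
h = -6
r(s) = 8 + s
p(y) = y*(8 + 2*y) (p(y) = ((8 + y) + y)*y = (8 + 2*y)*y = y*(8 + 2*y))
G(z) = 1/z (G(z) = 1/(z + 0) = 1/z)
p(58)*G(w(h)) = (2*58*(4 + 58))/3 = (2*58*62)*(⅓) = 7192*(⅓) = 7192/3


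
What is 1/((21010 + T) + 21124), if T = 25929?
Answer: 1/68063 ≈ 1.4692e-5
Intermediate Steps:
1/((21010 + T) + 21124) = 1/((21010 + 25929) + 21124) = 1/(46939 + 21124) = 1/68063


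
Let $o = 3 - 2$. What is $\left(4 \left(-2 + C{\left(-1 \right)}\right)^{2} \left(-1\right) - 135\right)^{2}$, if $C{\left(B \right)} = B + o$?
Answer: $22801$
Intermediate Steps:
$o = 1$
$C{\left(B \right)} = 1 + B$ ($C{\left(B \right)} = B + 1 = 1 + B$)
$\left(4 \left(-2 + C{\left(-1 \right)}\right)^{2} \left(-1\right) - 135\right)^{2} = \left(4 \left(-2 + \left(1 - 1\right)\right)^{2} \left(-1\right) - 135\right)^{2} = \left(4 \left(-2 + 0\right)^{2} \left(-1\right) - 135\right)^{2} = \left(4 \left(-2\right)^{2} \left(-1\right) - 135\right)^{2} = \left(4 \cdot 4 \left(-1\right) - 135\right)^{2} = \left(16 \left(-1\right) - 135\right)^{2} = \left(-16 - 135\right)^{2} = \left(-151\right)^{2} = 22801$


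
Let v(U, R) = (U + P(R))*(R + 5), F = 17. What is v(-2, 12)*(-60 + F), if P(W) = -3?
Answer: 3655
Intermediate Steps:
v(U, R) = (-3 + U)*(5 + R) (v(U, R) = (U - 3)*(R + 5) = (-3 + U)*(5 + R))
v(-2, 12)*(-60 + F) = (-15 - 3*12 + 5*(-2) + 12*(-2))*(-60 + 17) = (-15 - 36 - 10 - 24)*(-43) = -85*(-43) = 3655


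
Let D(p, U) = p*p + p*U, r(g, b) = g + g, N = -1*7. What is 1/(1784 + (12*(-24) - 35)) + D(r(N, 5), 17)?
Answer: -61361/1461 ≈ -41.999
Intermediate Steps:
N = -7
r(g, b) = 2*g
D(p, U) = p**2 + U*p
1/(1784 + (12*(-24) - 35)) + D(r(N, 5), 17) = 1/(1784 + (12*(-24) - 35)) + (2*(-7))*(17 + 2*(-7)) = 1/(1784 + (-288 - 35)) - 14*(17 - 14) = 1/(1784 - 323) - 14*3 = 1/1461 - 42 = -61361/1461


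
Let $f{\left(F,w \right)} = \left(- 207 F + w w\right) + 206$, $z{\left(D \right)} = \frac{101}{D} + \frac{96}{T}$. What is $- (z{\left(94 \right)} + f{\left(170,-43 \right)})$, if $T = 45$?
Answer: $\frac{46715827}{1410} \approx 33132.0$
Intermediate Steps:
$z{\left(D \right)} = \frac{32}{15} + \frac{101}{D}$ ($z{\left(D \right)} = \frac{101}{D} + \frac{96}{45} = \frac{101}{D} + 96 \cdot \frac{1}{45} = \frac{101}{D} + \frac{32}{15} = \frac{32}{15} + \frac{101}{D}$)
$f{\left(F,w \right)} = 206 + w^{2} - 207 F$ ($f{\left(F,w \right)} = \left(- 207 F + w^{2}\right) + 206 = \left(w^{2} - 207 F\right) + 206 = 206 + w^{2} - 207 F$)
$- (z{\left(94 \right)} + f{\left(170,-43 \right)}) = - (\left(\frac{32}{15} + \frac{101}{94}\right) + \left(206 + \left(-43\right)^{2} - 35190\right)) = - (\left(\frac{32}{15} + 101 \cdot \frac{1}{94}\right) + \left(206 + 1849 - 35190\right)) = - (\left(\frac{32}{15} + \frac{101}{94}\right) - 33135) = - (\frac{4523}{1410} - 33135) = \left(-1\right) \left(- \frac{46715827}{1410}\right) = \frac{46715827}{1410}$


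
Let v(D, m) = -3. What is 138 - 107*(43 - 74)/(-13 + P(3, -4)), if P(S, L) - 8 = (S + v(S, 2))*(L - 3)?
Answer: -2627/5 ≈ -525.40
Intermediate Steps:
P(S, L) = 8 + (-3 + L)*(-3 + S) (P(S, L) = 8 + (S - 3)*(L - 3) = 8 + (-3 + S)*(-3 + L) = 8 + (-3 + L)*(-3 + S))
138 - 107*(43 - 74)/(-13 + P(3, -4)) = 138 - 107*(43 - 74)/(-13 + (17 - 3*(-4) - 3*3 - 4*3)) = 138 - (-3317)/(-13 + (17 + 12 - 9 - 12)) = 138 - (-3317)/(-13 + 8) = 138 - (-3317)/(-5) = 138 - (-3317)*(-1)/5 = 138 - 107*31/5 = 138 - 3317/5 = -2627/5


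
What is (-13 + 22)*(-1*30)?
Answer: -270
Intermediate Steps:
(-13 + 22)*(-1*30) = 9*(-30) = -270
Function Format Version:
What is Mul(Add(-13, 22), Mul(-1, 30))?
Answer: -270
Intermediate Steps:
Mul(Add(-13, 22), Mul(-1, 30)) = Mul(9, -30) = -270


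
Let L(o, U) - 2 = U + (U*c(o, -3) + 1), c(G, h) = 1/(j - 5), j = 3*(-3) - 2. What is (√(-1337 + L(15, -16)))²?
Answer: -1349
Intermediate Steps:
j = -11 (j = -9 - 2 = -11)
c(G, h) = -1/16 (c(G, h) = 1/(-11 - 5) = 1/(-16) = -1/16)
L(o, U) = 3 + 15*U/16 (L(o, U) = 2 + (U + (U*(-1/16) + 1)) = 2 + (U + (-U/16 + 1)) = 2 + (U + (1 - U/16)) = 2 + (1 + 15*U/16) = 3 + 15*U/16)
(√(-1337 + L(15, -16)))² = (√(-1337 + (3 + (15/16)*(-16))))² = (√(-1337 + (3 - 15)))² = (√(-1337 - 12))² = (√(-1349))² = (I*√1349)² = -1349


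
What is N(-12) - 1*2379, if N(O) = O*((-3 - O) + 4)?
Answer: -2535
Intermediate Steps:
N(O) = O*(1 - O)
N(-12) - 1*2379 = -12*(1 - 1*(-12)) - 1*2379 = -12*(1 + 12) - 2379 = -12*13 - 2379 = -156 - 2379 = -2535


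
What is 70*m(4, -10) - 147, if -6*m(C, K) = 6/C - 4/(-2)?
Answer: -1127/6 ≈ -187.83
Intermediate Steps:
m(C, K) = -⅓ - 1/C (m(C, K) = -(6/C - 4/(-2))/6 = -(6/C - 4*(-½))/6 = -(6/C + 2)/6 = -(2 + 6/C)/6 = -⅓ - 1/C)
70*m(4, -10) - 147 = 70*((⅓)*(-3 - 1*4)/4) - 147 = 70*((⅓)*(¼)*(-3 - 4)) - 147 = 70*((⅓)*(¼)*(-7)) - 147 = 70*(-7/12) - 147 = -245/6 - 147 = -1127/6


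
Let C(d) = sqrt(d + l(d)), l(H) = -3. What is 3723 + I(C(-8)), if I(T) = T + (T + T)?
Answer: 3723 + 3*I*sqrt(11) ≈ 3723.0 + 9.9499*I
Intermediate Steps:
C(d) = sqrt(-3 + d) (C(d) = sqrt(d - 3) = sqrt(-3 + d))
I(T) = 3*T (I(T) = T + 2*T = 3*T)
3723 + I(C(-8)) = 3723 + 3*sqrt(-3 - 8) = 3723 + 3*sqrt(-11) = 3723 + 3*(I*sqrt(11)) = 3723 + 3*I*sqrt(11)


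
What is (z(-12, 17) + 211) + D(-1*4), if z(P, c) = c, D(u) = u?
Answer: 224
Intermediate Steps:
(z(-12, 17) + 211) + D(-1*4) = (17 + 211) - 1*4 = 228 - 4 = 224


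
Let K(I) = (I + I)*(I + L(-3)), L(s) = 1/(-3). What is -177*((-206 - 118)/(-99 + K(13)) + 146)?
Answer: -17684778/691 ≈ -25593.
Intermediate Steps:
L(s) = -⅓
K(I) = 2*I*(-⅓ + I) (K(I) = (I + I)*(I - ⅓) = (2*I)*(-⅓ + I) = 2*I*(-⅓ + I))
-177*((-206 - 118)/(-99 + K(13)) + 146) = -177*((-206 - 118)/(-99 + (⅔)*13*(-1 + 3*13)) + 146) = -177*(-324/(-99 + (⅔)*13*(-1 + 39)) + 146) = -177*(-324/(-99 + (⅔)*13*38) + 146) = -177*(-324/(-99 + 988/3) + 146) = -177*(-324/691/3 + 146) = -177*(-324*3/691 + 146) = -177*(-972/691 + 146) = -177*99914/691 = -17684778/691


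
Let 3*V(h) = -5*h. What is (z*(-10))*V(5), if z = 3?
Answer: 250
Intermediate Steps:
V(h) = -5*h/3 (V(h) = (-5*h)/3 = -5*h/3)
(z*(-10))*V(5) = (3*(-10))*(-5/3*5) = -30*(-25/3) = 250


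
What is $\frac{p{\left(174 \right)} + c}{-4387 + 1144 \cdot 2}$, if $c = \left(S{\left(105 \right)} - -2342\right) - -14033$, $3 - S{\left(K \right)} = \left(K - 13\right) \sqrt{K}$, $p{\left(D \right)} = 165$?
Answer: $- \frac{16543}{2099} + \frac{92 \sqrt{105}}{2099} \approx -7.4322$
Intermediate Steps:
$S{\left(K \right)} = 3 - \sqrt{K} \left(-13 + K\right)$ ($S{\left(K \right)} = 3 - \left(K - 13\right) \sqrt{K} = 3 - \left(-13 + K\right) \sqrt{K} = 3 - \sqrt{K} \left(-13 + K\right)$)
$c = 16378 - 92 \sqrt{105}$ ($c = \left(\left(3 - 105^{\frac{3}{2}} + 13 \sqrt{105}\right) - -2342\right) - -14033 = \left(\left(3 - 105 \sqrt{105} + 13 \sqrt{105}\right) + 2342\right) + 14033 = \left(\left(3 - 92 \sqrt{105}\right) + 2342\right) + 14033 = \left(2345 - 92 \sqrt{105}\right) + 14033 = 16378 - 92 \sqrt{105} \approx 15435.0$)
$\frac{p{\left(174 \right)} + c}{-4387 + 1144 \cdot 2} = \frac{165 + \left(16378 - 92 \sqrt{105}\right)}{-4387 + 1144 \cdot 2} = \frac{16543 - 92 \sqrt{105}}{-4387 + 2288} = \frac{16543 - 92 \sqrt{105}}{-2099} = \left(16543 - 92 \sqrt{105}\right) \left(- \frac{1}{2099}\right) = - \frac{16543}{2099} + \frac{92 \sqrt{105}}{2099}$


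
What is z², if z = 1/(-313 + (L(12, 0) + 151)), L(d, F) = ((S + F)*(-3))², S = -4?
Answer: 1/324 ≈ 0.0030864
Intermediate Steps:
L(d, F) = (12 - 3*F)² (L(d, F) = ((-4 + F)*(-3))² = (12 - 3*F)²)
z = -1/18 (z = 1/(-313 + (9*(-4 + 0)² + 151)) = 1/(-313 + (9*(-4)² + 151)) = 1/(-313 + (9*16 + 151)) = 1/(-313 + (144 + 151)) = 1/(-313 + 295) = 1/(-18) = -1/18 ≈ -0.055556)
z² = (-1/18)² = 1/324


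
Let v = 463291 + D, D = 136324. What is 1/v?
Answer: 1/599615 ≈ 1.6677e-6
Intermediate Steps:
v = 599615 (v = 463291 + 136324 = 599615)
1/v = 1/599615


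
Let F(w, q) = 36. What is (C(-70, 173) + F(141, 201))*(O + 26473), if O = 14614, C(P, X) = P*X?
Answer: -496084438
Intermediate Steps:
(C(-70, 173) + F(141, 201))*(O + 26473) = (-70*173 + 36)*(14614 + 26473) = (-12110 + 36)*41087 = -12074*41087 = -496084438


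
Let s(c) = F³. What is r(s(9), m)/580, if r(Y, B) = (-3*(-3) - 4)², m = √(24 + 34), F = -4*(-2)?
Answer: 5/116 ≈ 0.043103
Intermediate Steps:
F = 8
s(c) = 512 (s(c) = 8³ = 512)
m = √58 ≈ 7.6158
r(Y, B) = 25 (r(Y, B) = (9 - 4)² = 5² = 25)
r(s(9), m)/580 = 25/580 = 25*(1/580) = 5/116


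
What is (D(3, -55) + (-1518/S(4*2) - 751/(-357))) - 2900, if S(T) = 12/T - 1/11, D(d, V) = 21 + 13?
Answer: -43617113/11067 ≈ -3941.2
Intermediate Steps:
D(d, V) = 34
S(T) = -1/11 + 12/T (S(T) = 12/T - 1*1/11 = 12/T - 1/11 = -1/11 + 12/T)
(D(3, -55) + (-1518/S(4*2) - 751/(-357))) - 2900 = (34 + (-1518*88/(132 - 4*2) - 751/(-357))) - 2900 = (34 + (-1518*88/(132 - 1*8) - 751*(-1/357))) - 2900 = (34 + (-1518*88/(132 - 8) + 751/357)) - 2900 = (34 + (-1518/((1/11)*(⅛)*124) + 751/357)) - 2900 = (34 + (-1518/31/22 + 751/357)) - 2900 = (34 + (-1518*22/31 + 751/357)) - 2900 = (34 + (-33396/31 + 751/357)) - 2900 = (34 - 11899091/11067) - 2900 = -11522813/11067 - 2900 = -43617113/11067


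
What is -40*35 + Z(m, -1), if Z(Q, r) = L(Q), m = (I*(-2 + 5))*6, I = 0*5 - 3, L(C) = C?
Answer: -1454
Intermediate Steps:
I = -3 (I = 0 - 3 = -3)
m = -54 (m = -3*(-2 + 5)*6 = -3*3*6 = -9*6 = -54)
Z(Q, r) = Q
-40*35 + Z(m, -1) = -40*35 - 54 = -1400 - 54 = -1454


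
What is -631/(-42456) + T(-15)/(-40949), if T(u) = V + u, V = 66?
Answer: 23673563/1738530744 ≈ 0.013617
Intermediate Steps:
T(u) = 66 + u
-631/(-42456) + T(-15)/(-40949) = -631/(-42456) + (66 - 15)/(-40949) = -631*(-1/42456) + 51*(-1/40949) = 631/42456 - 51/40949 = 23673563/1738530744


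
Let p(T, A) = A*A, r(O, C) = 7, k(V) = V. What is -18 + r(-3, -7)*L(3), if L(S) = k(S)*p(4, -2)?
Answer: 66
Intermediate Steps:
p(T, A) = A²
L(S) = 4*S (L(S) = S*(-2)² = S*4 = 4*S)
-18 + r(-3, -7)*L(3) = -18 + 7*(4*3) = -18 + 7*12 = -18 + 84 = 66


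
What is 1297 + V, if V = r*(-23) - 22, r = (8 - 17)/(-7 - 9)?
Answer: 20193/16 ≈ 1262.1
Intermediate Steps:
r = 9/16 (r = -9/(-16) = -9*(-1/16) = 9/16 ≈ 0.56250)
V = -559/16 (V = (9/16)*(-23) - 22 = -207/16 - 22 = -559/16 ≈ -34.938)
1297 + V = 1297 - 559/16 = 20193/16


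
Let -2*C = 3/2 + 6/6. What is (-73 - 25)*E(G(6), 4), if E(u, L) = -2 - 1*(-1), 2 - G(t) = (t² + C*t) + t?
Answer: 98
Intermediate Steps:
C = -5/4 (C = -(3/2 + 6/6)/2 = -(3*(½) + 6*(⅙))/2 = -(3/2 + 1)/2 = -½*5/2 = -5/4 ≈ -1.2500)
G(t) = 2 - t² + t/4 (G(t) = 2 - ((t² - 5*t/4) + t) = 2 - (t² - t/4) = 2 + (-t² + t/4) = 2 - t² + t/4)
E(u, L) = -1 (E(u, L) = -2 + 1 = -1)
(-73 - 25)*E(G(6), 4) = (-73 - 25)*(-1) = -98*(-1) = 98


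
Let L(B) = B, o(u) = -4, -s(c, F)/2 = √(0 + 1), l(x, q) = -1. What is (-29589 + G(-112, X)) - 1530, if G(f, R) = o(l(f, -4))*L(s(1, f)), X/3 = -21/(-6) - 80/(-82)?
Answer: -31111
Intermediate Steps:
s(c, F) = -2 (s(c, F) = -2*√(0 + 1) = -2*√1 = -2*1 = -2)
X = 1101/82 (X = 3*(-21/(-6) - 80/(-82)) = 3*(-21*(-⅙) - 80*(-1/82)) = 3*(7/2 + 40/41) = 3*(367/82) = 1101/82 ≈ 13.427)
G(f, R) = 8 (G(f, R) = -4*(-2) = 8)
(-29589 + G(-112, X)) - 1530 = (-29589 + 8) - 1530 = -29581 - 1530 = -31111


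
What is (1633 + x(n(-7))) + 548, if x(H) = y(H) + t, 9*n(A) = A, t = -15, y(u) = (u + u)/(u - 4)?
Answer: 93152/43 ≈ 2166.3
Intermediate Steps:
y(u) = 2*u/(-4 + u) (y(u) = (2*u)/(-4 + u) = 2*u/(-4 + u))
n(A) = A/9
x(H) = -15 + 2*H/(-4 + H) (x(H) = 2*H/(-4 + H) - 15 = -15 + 2*H/(-4 + H))
(1633 + x(n(-7))) + 548 = (1633 + (60 - 13*(-7)/9)/(-4 + (⅑)*(-7))) + 548 = (1633 + (60 - 13*(-7/9))/(-4 - 7/9)) + 548 = (1633 + (60 + 91/9)/(-43/9)) + 548 = (1633 - 9/43*631/9) + 548 = (1633 - 631/43) + 548 = 69588/43 + 548 = 93152/43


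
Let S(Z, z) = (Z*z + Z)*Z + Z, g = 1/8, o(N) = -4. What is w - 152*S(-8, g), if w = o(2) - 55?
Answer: -9787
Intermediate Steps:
g = ⅛ ≈ 0.12500
S(Z, z) = Z + Z*(Z + Z*z) (S(Z, z) = (Z + Z*z)*Z + Z = Z*(Z + Z*z) + Z = Z + Z*(Z + Z*z))
w = -59 (w = -4 - 55 = -59)
w - 152*S(-8, g) = -59 - (-1216)*(1 - 8 - 8*⅛) = -59 - (-1216)*(1 - 8 - 1) = -59 - (-1216)*(-8) = -59 - 152*64 = -59 - 9728 = -9787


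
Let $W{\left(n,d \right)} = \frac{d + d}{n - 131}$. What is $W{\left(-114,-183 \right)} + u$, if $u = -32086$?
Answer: $- \frac{7860704}{245} \approx -32085.0$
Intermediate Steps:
$W{\left(n,d \right)} = \frac{2 d}{-131 + n}$
$W{\left(-114,-183 \right)} + u = 2 \left(-183\right) \frac{1}{-131 - 114} - 32086 = 2 \left(-183\right) \frac{1}{-245} - 32086 = 2 \left(-183\right) \left(- \frac{1}{245}\right) - 32086 = \frac{366}{245} - 32086 = - \frac{7860704}{245}$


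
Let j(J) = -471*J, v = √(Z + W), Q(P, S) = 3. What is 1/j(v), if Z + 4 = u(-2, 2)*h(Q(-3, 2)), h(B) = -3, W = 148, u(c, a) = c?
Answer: -√6/14130 ≈ -0.00017335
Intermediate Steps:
Z = 2 (Z = -4 - 2*(-3) = -4 + 6 = 2)
v = 5*√6 (v = √(2 + 148) = √150 = 5*√6 ≈ 12.247)
1/j(v) = 1/(-2355*√6) = -√6/14130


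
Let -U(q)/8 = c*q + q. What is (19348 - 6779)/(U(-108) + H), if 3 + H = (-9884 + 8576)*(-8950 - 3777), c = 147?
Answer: 12569/16774785 ≈ 0.00074928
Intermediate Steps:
U(q) = -1184*q (U(q) = -8*(147*q + q) = -1184*q)
H = 16646913 (H = -3 + (-9884 + 8576)*(-8950 - 3777) = -3 - 1308*(-12727) = -3 + 16646916 = 16646913)
(19348 - 6779)/(U(-108) + H) = (19348 - 6779)/(-1184*(-108) + 16646913) = 12569/(127872 + 16646913) = 12569/16774785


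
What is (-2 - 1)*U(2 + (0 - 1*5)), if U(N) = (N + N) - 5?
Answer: 33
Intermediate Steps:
U(N) = -5 + 2*N (U(N) = 2*N - 5 = -5 + 2*N)
(-2 - 1)*U(2 + (0 - 1*5)) = (-2 - 1)*(-5 + 2*(2 + (0 - 1*5))) = -3*(-5 + 2*(2 + (0 - 5))) = -3*(-5 + 2*(2 - 5)) = -3*(-5 + 2*(-3)) = -3*(-5 - 6) = -3*(-11) = 33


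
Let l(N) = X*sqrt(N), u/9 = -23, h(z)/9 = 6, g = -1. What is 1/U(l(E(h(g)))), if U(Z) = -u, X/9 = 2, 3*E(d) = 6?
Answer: 1/207 ≈ 0.0048309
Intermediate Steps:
h(z) = 54 (h(z) = 9*6 = 54)
u = -207 (u = 9*(-23) = -207)
E(d) = 2 (E(d) = (1/3)*6 = 2)
X = 18 (X = 9*2 = 18)
l(N) = 18*sqrt(N)
U(Z) = 207 (U(Z) = -1*(-207) = 207)
1/U(l(E(h(g)))) = 1/207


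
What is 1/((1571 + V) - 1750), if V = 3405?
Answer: 1/3226 ≈ 0.00030998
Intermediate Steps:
1/((1571 + V) - 1750) = 1/((1571 + 3405) - 1750) = 1/(4976 - 1750) = 1/3226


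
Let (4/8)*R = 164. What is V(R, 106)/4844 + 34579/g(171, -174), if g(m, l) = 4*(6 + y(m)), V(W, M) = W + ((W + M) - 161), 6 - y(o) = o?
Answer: -20889805/385098 ≈ -54.245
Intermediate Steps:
R = 328 (R = 2*164 = 328)
y(o) = 6 - o
V(W, M) = -161 + M + 2*W (V(W, M) = W + ((M + W) - 161) = W + (-161 + M + W) = -161 + M + 2*W)
g(m, l) = 48 - 4*m (g(m, l) = 4*(6 + (6 - m)) = 4*(12 - m) = 48 - 4*m)
V(R, 106)/4844 + 34579/g(171, -174) = (-161 + 106 + 2*328)/4844 + 34579/(48 - 4*171) = (-161 + 106 + 656)*(1/4844) + 34579/(48 - 684) = 601*(1/4844) + 34579/(-636) = 601/4844 + 34579*(-1/636) = 601/4844 - 34579/636 = -20889805/385098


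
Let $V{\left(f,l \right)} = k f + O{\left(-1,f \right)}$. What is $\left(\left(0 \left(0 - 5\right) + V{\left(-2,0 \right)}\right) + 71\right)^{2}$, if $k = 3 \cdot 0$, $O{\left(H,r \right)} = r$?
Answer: $4761$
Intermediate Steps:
$k = 0$
$V{\left(f,l \right)} = f$ ($V{\left(f,l \right)} = 0 f + f = 0 + f = f$)
$\left(\left(0 \left(0 - 5\right) + V{\left(-2,0 \right)}\right) + 71\right)^{2} = \left(\left(0 \left(0 - 5\right) - 2\right) + 71\right)^{2} = \left(\left(0 \left(-5\right) - 2\right) + 71\right)^{2} = \left(\left(0 - 2\right) + 71\right)^{2} = \left(-2 + 71\right)^{2} = 69^{2} = 4761$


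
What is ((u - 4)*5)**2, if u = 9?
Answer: 625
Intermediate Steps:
((u - 4)*5)**2 = ((9 - 4)*5)**2 = (5*5)**2 = 25**2 = 625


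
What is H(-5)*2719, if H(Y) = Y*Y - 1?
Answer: 65256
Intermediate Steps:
H(Y) = -1 + Y² (H(Y) = Y² - 1 = -1 + Y²)
H(-5)*2719 = (-1 + (-5)²)*2719 = (-1 + 25)*2719 = 24*2719 = 65256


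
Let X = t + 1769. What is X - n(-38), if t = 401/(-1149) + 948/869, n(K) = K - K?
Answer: 22367768/12639 ≈ 1769.7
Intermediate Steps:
n(K) = 0
t = 9377/12639 (t = 401*(-1/1149) + 948*(1/869) = -401/1149 + 12/11 = 9377/12639 ≈ 0.74191)
X = 22367768/12639 (X = 9377/12639 + 1769 = 22367768/12639 ≈ 1769.7)
X - n(-38) = 22367768/12639 - 1*0 = 22367768/12639 + 0 = 22367768/12639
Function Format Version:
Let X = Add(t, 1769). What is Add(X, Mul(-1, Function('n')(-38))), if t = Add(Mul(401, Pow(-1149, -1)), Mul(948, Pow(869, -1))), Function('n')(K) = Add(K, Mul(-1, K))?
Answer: Rational(22367768, 12639) ≈ 1769.7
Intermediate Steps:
Function('n')(K) = 0
t = Rational(9377, 12639) (t = Add(Mul(401, Rational(-1, 1149)), Mul(948, Rational(1, 869))) = Add(Rational(-401, 1149), Rational(12, 11)) = Rational(9377, 12639) ≈ 0.74191)
X = Rational(22367768, 12639) (X = Add(Rational(9377, 12639), 1769) = Rational(22367768, 12639) ≈ 1769.7)
Add(X, Mul(-1, Function('n')(-38))) = Add(Rational(22367768, 12639), Mul(-1, 0)) = Add(Rational(22367768, 12639), 0) = Rational(22367768, 12639)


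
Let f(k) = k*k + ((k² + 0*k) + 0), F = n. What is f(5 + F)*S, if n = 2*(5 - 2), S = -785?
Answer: -189970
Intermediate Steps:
n = 6 (n = 2*3 = 6)
F = 6
f(k) = 2*k² (f(k) = k² + ((k² + 0) + 0) = k² + (k² + 0) = k² + k² = 2*k²)
f(5 + F)*S = (2*(5 + 6)²)*(-785) = (2*11²)*(-785) = (2*121)*(-785) = 242*(-785) = -189970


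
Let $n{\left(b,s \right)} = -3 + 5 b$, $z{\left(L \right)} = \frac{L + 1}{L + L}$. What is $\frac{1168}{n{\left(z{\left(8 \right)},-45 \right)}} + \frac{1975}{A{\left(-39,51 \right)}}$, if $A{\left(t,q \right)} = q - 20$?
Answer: $- \frac{573403}{93} \approx -6165.6$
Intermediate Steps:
$z{\left(L \right)} = \frac{1 + L}{2 L}$
$A{\left(t,q \right)} = -20 + q$ ($A{\left(t,q \right)} = q - 20 = -20 + q$)
$\frac{1168}{n{\left(z{\left(8 \right)},-45 \right)}} + \frac{1975}{A{\left(-39,51 \right)}} = \frac{1168}{-3 + 5 \frac{1 + 8}{2 \cdot 8}} + \frac{1975}{-20 + 51} = \frac{1168}{-3 + 5 \cdot \frac{1}{2} \cdot \frac{1}{8} \cdot 9} + \frac{1975}{31} = \frac{1168}{-3 + 5 \cdot \frac{9}{16}} + 1975 \cdot \frac{1}{31} = \frac{1168}{-3 + \frac{45}{16}} + \frac{1975}{31} = \frac{1168}{- \frac{3}{16}} + \frac{1975}{31} = 1168 \left(- \frac{16}{3}\right) + \frac{1975}{31} = - \frac{18688}{3} + \frac{1975}{31} = - \frac{573403}{93}$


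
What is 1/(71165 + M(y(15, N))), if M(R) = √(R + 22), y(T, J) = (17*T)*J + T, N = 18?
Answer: 71165/5064452598 - √4627/5064452598 ≈ 1.4038e-5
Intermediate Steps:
y(T, J) = T + 17*J*T (y(T, J) = 17*J*T + T = T + 17*J*T)
M(R) = √(22 + R)
1/(71165 + M(y(15, N))) = 1/(71165 + √(22 + 15*(1 + 17*18))) = 1/(71165 + √(22 + 15*(1 + 306))) = 1/(71165 + √(22 + 15*307)) = 1/(71165 + √(22 + 4605)) = 1/(71165 + √4627)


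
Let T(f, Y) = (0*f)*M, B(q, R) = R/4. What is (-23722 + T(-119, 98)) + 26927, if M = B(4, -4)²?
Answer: 3205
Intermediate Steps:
B(q, R) = R/4 (B(q, R) = R*(¼) = R/4)
M = 1 (M = ((¼)*(-4))² = (-1)² = 1)
T(f, Y) = 0 (T(f, Y) = (0*f)*1 = 0*1 = 0)
(-23722 + T(-119, 98)) + 26927 = (-23722 + 0) + 26927 = -23722 + 26927 = 3205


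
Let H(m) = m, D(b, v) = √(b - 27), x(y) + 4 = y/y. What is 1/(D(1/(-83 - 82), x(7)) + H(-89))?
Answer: -14685/1311421 - 2*I*√183810/1311421 ≈ -0.011198 - 0.00065384*I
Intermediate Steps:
x(y) = -3 (x(y) = -4 + y/y = -4 + 1 = -3)
D(b, v) = √(-27 + b)
1/(D(1/(-83 - 82), x(7)) + H(-89)) = 1/(√(-27 + 1/(-83 - 82)) - 89) = 1/(√(-27 + 1/(-165)) - 89) = 1/(√(-27 - 1/165) - 89) = 1/(√(-4456/165) - 89) = 1/(2*I*√183810/165 - 89) = 1/(-89 + 2*I*√183810/165)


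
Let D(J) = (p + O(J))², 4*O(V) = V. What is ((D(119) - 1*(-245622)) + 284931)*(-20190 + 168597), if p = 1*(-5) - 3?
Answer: 1260927757719/16 ≈ 7.8808e+10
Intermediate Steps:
O(V) = V/4
p = -8 (p = -5 - 3 = -8)
D(J) = (-8 + J/4)²
((D(119) - 1*(-245622)) + 284931)*(-20190 + 168597) = (((-32 + 119)²/16 - 1*(-245622)) + 284931)*(-20190 + 168597) = (((1/16)*87² + 245622) + 284931)*148407 = (((1/16)*7569 + 245622) + 284931)*148407 = ((7569/16 + 245622) + 284931)*148407 = (3937521/16 + 284931)*148407 = (8496417/16)*148407 = 1260927757719/16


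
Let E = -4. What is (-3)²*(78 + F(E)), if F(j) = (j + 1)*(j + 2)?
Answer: 756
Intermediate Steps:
F(j) = (1 + j)*(2 + j)
(-3)²*(78 + F(E)) = (-3)²*(78 + (2 + (-4)² + 3*(-4))) = 9*(78 + (2 + 16 - 12)) = 9*(78 + 6) = 9*84 = 756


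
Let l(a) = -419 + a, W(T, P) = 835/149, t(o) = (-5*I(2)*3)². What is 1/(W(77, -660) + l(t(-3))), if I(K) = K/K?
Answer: -149/28071 ≈ -0.0053080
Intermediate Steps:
I(K) = 1
t(o) = 225 (t(o) = (-5*1*3)² = (-5*3)² = (-15)² = 225)
W(T, P) = 835/149 (W(T, P) = 835*(1/149) = 835/149)
1/(W(77, -660) + l(t(-3))) = 1/(835/149 + (-419 + 225)) = 1/(835/149 - 194) = 1/(-28071/149) = -149/28071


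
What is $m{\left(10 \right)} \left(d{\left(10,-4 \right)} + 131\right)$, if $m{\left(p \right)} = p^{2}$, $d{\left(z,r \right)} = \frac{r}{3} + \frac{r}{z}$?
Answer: $\frac{38780}{3} \approx 12927.0$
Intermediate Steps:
$d{\left(z,r \right)} = \frac{r}{3} + \frac{r}{z}$ ($d{\left(z,r \right)} = r \frac{1}{3} + \frac{r}{z} = \frac{r}{3} + \frac{r}{z}$)
$m{\left(10 \right)} \left(d{\left(10,-4 \right)} + 131\right) = 10^{2} \left(\left(\frac{1}{3} \left(-4\right) - \frac{4}{10}\right) + 131\right) = 100 \left(\left(- \frac{4}{3} - \frac{2}{5}\right) + 131\right) = 100 \left(- \frac{26}{15} + 131\right) = 100 \cdot \frac{1939}{15} = \frac{38780}{3}$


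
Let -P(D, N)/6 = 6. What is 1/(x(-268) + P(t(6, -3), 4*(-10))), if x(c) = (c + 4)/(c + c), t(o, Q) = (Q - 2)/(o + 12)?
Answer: -67/2379 ≈ -0.028163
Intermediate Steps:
t(o, Q) = (-2 + Q)/(12 + o)
P(D, N) = -36 (P(D, N) = -6*6 = -36)
x(c) = (4 + c)/(2*c) (x(c) = (4 + c)/((2*c)) = (4 + c)*(1/(2*c)) = (4 + c)/(2*c))
1/(x(-268) + P(t(6, -3), 4*(-10))) = 1/((½)*(4 - 268)/(-268) - 36) = 1/((½)*(-1/268)*(-264) - 36) = 1/(33/67 - 36) = 1/(-2379/67) = -67/2379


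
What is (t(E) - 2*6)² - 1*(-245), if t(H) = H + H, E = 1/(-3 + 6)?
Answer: 3361/9 ≈ 373.44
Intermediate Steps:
E = ⅓ (E = 1/3 = ⅓ ≈ 0.33333)
t(H) = 2*H
(t(E) - 2*6)² - 1*(-245) = (2*(⅓) - 2*6)² - 1*(-245) = (⅔ - 12)² + 245 = (-34/3)² + 245 = 1156/9 + 245 = 3361/9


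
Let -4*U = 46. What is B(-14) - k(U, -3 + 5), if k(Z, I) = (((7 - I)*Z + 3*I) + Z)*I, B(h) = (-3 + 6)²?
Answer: 135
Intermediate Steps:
U = -23/2 (U = -¼*46 = -23/2 ≈ -11.500)
B(h) = 9 (B(h) = 3² = 9)
k(Z, I) = I*(Z + 3*I + Z*(7 - I)) (k(Z, I) = ((Z*(7 - I) + 3*I) + Z)*I = ((3*I + Z*(7 - I)) + Z)*I = (Z + 3*I + Z*(7 - I))*I = I*(Z + 3*I + Z*(7 - I)))
B(-14) - k(U, -3 + 5) = 9 - (-3 + 5)*(3*(-3 + 5) + 8*(-23/2) - 1*(-3 + 5)*(-23/2)) = 9 - 2*(3*2 - 92 - 1*2*(-23/2)) = 9 - 2*(6 - 92 + 23) = 9 - 2*(-63) = 9 - 1*(-126) = 9 + 126 = 135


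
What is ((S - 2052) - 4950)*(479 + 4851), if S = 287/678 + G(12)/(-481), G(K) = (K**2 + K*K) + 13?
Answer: -468126574735/12543 ≈ -3.7322e+7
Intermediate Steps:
G(K) = 13 + 2*K**2 (G(K) = (K**2 + K**2) + 13 = 2*K**2 + 13 = 13 + 2*K**2)
S = -66031/326118 (S = 287/678 + (13 + 2*12**2)/(-481) = 287*(1/678) + (13 + 2*144)*(-1/481) = 287/678 + (13 + 288)*(-1/481) = 287/678 + 301*(-1/481) = 287/678 - 301/481 = -66031/326118 ≈ -0.20248)
((S - 2052) - 4950)*(479 + 4851) = ((-66031/326118 - 2052) - 4950)*(479 + 4851) = (-669260167/326118 - 4950)*5330 = -2283544267/326118*5330 = -468126574735/12543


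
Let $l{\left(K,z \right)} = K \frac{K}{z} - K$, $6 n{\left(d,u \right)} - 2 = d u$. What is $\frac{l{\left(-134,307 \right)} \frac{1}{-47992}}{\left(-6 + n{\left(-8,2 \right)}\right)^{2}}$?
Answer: $- \frac{37989}{657747500} \approx -5.7756 \cdot 10^{-5}$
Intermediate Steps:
$n{\left(d,u \right)} = \frac{1}{3} + \frac{d u}{6}$
$l{\left(K,z \right)} = - K + \frac{K^{2}}{z}$ ($l{\left(K,z \right)} = \frac{K^{2}}{z} - K = - K + \frac{K^{2}}{z}$)
$\frac{l{\left(-134,307 \right)} \frac{1}{-47992}}{\left(-6 + n{\left(-8,2 \right)}\right)^{2}} = \frac{- \frac{134 \left(-134 - 307\right)}{307} \frac{1}{-47992}}{\left(-6 + \left(\frac{1}{3} + \frac{1}{6} \left(-8\right) 2\right)\right)^{2}} = \frac{\left(-134\right) \frac{1}{307} \left(-134 - 307\right) \left(- \frac{1}{47992}\right)}{\left(-6 + \left(\frac{1}{3} - \frac{8}{3}\right)\right)^{2}} = \frac{\left(-134\right) \frac{1}{307} \left(-441\right) \left(- \frac{1}{47992}\right)}{\left(-6 - \frac{7}{3}\right)^{2}} = \frac{\frac{59094}{307} \left(- \frac{1}{47992}\right)}{\left(- \frac{25}{3}\right)^{2}} = - \frac{4221}{1052396 \cdot \frac{625}{9}} = \left(- \frac{4221}{1052396}\right) \frac{9}{625} = - \frac{37989}{657747500}$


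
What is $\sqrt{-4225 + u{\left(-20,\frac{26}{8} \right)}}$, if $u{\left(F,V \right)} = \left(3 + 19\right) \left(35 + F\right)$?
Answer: $i \sqrt{3895} \approx 62.41 i$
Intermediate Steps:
$u{\left(F,V \right)} = 770 + 22 F$ ($u{\left(F,V \right)} = 22 \left(35 + F\right) = 770 + 22 F$)
$\sqrt{-4225 + u{\left(-20,\frac{26}{8} \right)}} = \sqrt{-4225 + \left(770 + 22 \left(-20\right)\right)} = \sqrt{-4225 + \left(770 - 440\right)} = \sqrt{-4225 + 330} = \sqrt{-3895} = i \sqrt{3895}$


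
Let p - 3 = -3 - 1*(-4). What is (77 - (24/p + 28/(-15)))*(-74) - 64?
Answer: -81842/15 ≈ -5456.1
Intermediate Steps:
p = 4 (p = 3 + (-3 - 1*(-4)) = 3 + (-3 + 4) = 3 + 1 = 4)
(77 - (24/p + 28/(-15)))*(-74) - 64 = (77 - (24/4 + 28/(-15)))*(-74) - 64 = (77 - (24*(¼) + 28*(-1/15)))*(-74) - 64 = (77 - (6 - 28/15))*(-74) - 64 = (77 - 1*62/15)*(-74) - 64 = (77 - 62/15)*(-74) - 64 = (1093/15)*(-74) - 64 = -80882/15 - 64 = -81842/15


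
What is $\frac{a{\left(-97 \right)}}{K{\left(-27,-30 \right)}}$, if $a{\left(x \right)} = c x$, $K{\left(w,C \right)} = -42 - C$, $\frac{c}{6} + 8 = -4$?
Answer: $-582$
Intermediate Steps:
$c = -72$ ($c = -48 + 6 \left(-4\right) = -48 - 24 = -72$)
$a{\left(x \right)} = - 72 x$
$\frac{a{\left(-97 \right)}}{K{\left(-27,-30 \right)}} = \frac{\left(-72\right) \left(-97\right)}{-42 - -30} = \frac{6984}{-42 + 30} = \frac{6984}{-12} = 6984 \left(- \frac{1}{12}\right) = -582$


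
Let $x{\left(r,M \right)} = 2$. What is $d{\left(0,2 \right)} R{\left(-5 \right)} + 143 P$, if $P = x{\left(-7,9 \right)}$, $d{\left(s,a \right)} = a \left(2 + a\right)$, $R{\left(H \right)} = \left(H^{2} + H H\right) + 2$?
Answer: $702$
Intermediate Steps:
$R{\left(H \right)} = 2 + 2 H^{2}$ ($R{\left(H \right)} = \left(H^{2} + H^{2}\right) + 2 = 2 H^{2} + 2 = 2 + 2 H^{2}$)
$P = 2$
$d{\left(0,2 \right)} R{\left(-5 \right)} + 143 P = 2 \left(2 + 2\right) \left(2 + 2 \left(-5\right)^{2}\right) + 143 \cdot 2 = 2 \cdot 4 \left(2 + 2 \cdot 25\right) + 286 = 8 \left(2 + 50\right) + 286 = 8 \cdot 52 + 286 = 416 + 286 = 702$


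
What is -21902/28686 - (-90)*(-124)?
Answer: -160078831/14343 ≈ -11161.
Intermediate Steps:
-21902/28686 - (-90)*(-124) = -21902*1/28686 - 1*11160 = -10951/14343 - 11160 = -160078831/14343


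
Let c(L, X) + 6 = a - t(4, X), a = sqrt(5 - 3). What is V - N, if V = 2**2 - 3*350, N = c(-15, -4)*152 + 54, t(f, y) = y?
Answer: -796 - 152*sqrt(2) ≈ -1011.0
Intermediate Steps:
a = sqrt(2) ≈ 1.4142
c(L, X) = -6 + sqrt(2) - X (c(L, X) = -6 + (sqrt(2) - X) = -6 + sqrt(2) - X)
N = -250 + 152*sqrt(2) (N = (-6 + sqrt(2) - 1*(-4))*152 + 54 = (-6 + sqrt(2) + 4)*152 + 54 = (-2 + sqrt(2))*152 + 54 = (-304 + 152*sqrt(2)) + 54 = -250 + 152*sqrt(2) ≈ -35.040)
V = -1046 (V = 4 - 1050 = -1046)
V - N = -1046 - (-250 + 152*sqrt(2)) = -1046 + (250 - 152*sqrt(2)) = -796 - 152*sqrt(2)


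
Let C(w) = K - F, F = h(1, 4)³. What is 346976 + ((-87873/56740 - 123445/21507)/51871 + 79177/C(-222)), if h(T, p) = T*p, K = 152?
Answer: 484440684768878572883/1392568182143160 ≈ 3.4788e+5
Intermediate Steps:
F = 64 (F = (1*4)³ = 4³ = 64)
C(w) = 88 (C(w) = 152 - 1*64 = 152 - 64 = 88)
346976 + ((-87873/56740 - 123445/21507)/51871 + 79177/C(-222)) = 346976 + ((-87873/56740 - 123445/21507)/51871 + 79177/88) = 346976 + ((-87873*1/56740 - 123445*1/21507)*(1/51871) + 79177*(1/88)) = 346976 + ((-87873/56740 - 123445/21507)*(1/51871) + 79177/88) = 346976 + (-8894153911/1220307180*1/51871 + 79177/88) = 346976 + (-8894153911/63298553733780 + 79177/88) = 346976 + 1252947201573488723/1392568182143160 = 484440684768878572883/1392568182143160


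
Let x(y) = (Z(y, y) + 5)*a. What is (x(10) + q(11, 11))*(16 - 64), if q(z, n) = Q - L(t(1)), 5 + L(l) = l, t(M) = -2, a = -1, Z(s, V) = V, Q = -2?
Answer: 480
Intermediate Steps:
L(l) = -5 + l
q(z, n) = 5 (q(z, n) = -2 - (-5 - 2) = -2 - 1*(-7) = -2 + 7 = 5)
x(y) = -5 - y (x(y) = (y + 5)*(-1) = (5 + y)*(-1) = -5 - y)
(x(10) + q(11, 11))*(16 - 64) = ((-5 - 1*10) + 5)*(16 - 64) = ((-5 - 10) + 5)*(-48) = (-15 + 5)*(-48) = -10*(-48) = 480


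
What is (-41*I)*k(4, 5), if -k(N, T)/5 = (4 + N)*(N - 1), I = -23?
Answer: -113160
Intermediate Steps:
k(N, T) = -5*(-1 + N)*(4 + N) (k(N, T) = -5*(4 + N)*(N - 1) = -5*(4 + N)*(-1 + N) = -5*(-1 + N)*(4 + N))
(-41*I)*k(4, 5) = (-41*(-23))*(20 - 15*4 - 5*4²) = 943*(20 - 60 - 5*16) = 943*(20 - 60 - 80) = 943*(-120) = -113160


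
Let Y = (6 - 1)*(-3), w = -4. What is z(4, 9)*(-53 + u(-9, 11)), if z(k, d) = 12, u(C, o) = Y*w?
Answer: 84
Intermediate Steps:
Y = -15 (Y = 5*(-3) = -15)
u(C, o) = 60 (u(C, o) = -15*(-4) = 60)
z(4, 9)*(-53 + u(-9, 11)) = 12*(-53 + 60) = 12*7 = 84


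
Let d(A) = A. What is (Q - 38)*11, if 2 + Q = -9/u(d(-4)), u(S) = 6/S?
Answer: -374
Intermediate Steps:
Q = 4 (Q = -2 - 9/(6/(-4)) = -2 - 9/(6*(-¼)) = -2 - 9/(-3/2) = -2 - 9*(-⅔) = -2 + 6 = 4)
(Q - 38)*11 = (4 - 38)*11 = -34*11 = -374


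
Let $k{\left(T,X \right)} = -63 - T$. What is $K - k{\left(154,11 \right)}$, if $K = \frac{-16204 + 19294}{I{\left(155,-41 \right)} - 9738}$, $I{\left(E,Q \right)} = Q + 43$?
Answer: $\frac{1054811}{4868} \approx 216.68$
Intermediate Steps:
$I{\left(E,Q \right)} = 43 + Q$
$K = - \frac{1545}{4868}$ ($K = \frac{-16204 + 19294}{\left(43 - 41\right) - 9738} = \frac{3090}{2 - 9738} = \frac{3090}{-9736} = 3090 \left(- \frac{1}{9736}\right) = - \frac{1545}{4868} \approx -0.31738$)
$K - k{\left(154,11 \right)} = - \frac{1545}{4868} - \left(-63 - 154\right) = - \frac{1545}{4868} - -217 = - \frac{1545}{4868} + 217 = \frac{1054811}{4868}$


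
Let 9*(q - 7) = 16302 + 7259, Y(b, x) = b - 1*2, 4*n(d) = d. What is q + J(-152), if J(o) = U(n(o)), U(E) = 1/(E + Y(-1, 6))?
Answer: 968575/369 ≈ 2624.9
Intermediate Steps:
n(d) = d/4
Y(b, x) = -2 + b (Y(b, x) = b - 2 = -2 + b)
q = 23624/9 (q = 7 + (16302 + 7259)/9 = 7 + (⅑)*23561 = 7 + 23561/9 = 23624/9 ≈ 2624.9)
U(E) = 1/(-3 + E) (U(E) = 1/(E + (-2 - 1)) = 1/(E - 3) = 1/(-3 + E))
J(o) = 1/(-3 + o/4)
q + J(-152) = 23624/9 + 4/(-12 - 152) = 23624/9 + 4/(-164) = 23624/9 + 4*(-1/164) = 23624/9 - 1/41 = 968575/369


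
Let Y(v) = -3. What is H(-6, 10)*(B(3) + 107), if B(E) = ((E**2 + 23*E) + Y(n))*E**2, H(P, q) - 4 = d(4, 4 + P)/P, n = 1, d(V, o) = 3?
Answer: 2737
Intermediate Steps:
H(P, q) = 4 + 3/P
B(E) = E**2*(-3 + E**2 + 23*E) (B(E) = ((E**2 + 23*E) - 3)*E**2 = (-3 + E**2 + 23*E)*E**2 = E**2*(-3 + E**2 + 23*E))
H(-6, 10)*(B(3) + 107) = (4 + 3/(-6))*(3**2*(-3 + 3**2 + 23*3) + 107) = (4 + 3*(-1/6))*(9*(-3 + 9 + 69) + 107) = (4 - 1/2)*(9*75 + 107) = 7*(675 + 107)/2 = (7/2)*782 = 2737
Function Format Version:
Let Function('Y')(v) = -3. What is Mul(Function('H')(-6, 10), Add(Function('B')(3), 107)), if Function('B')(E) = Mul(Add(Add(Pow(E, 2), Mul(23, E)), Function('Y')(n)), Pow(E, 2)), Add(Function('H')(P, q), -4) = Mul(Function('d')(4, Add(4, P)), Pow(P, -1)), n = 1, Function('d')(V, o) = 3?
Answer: 2737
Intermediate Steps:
Function('H')(P, q) = Add(4, Mul(3, Pow(P, -1)))
Function('B')(E) = Mul(Pow(E, 2), Add(-3, Pow(E, 2), Mul(23, E))) (Function('B')(E) = Mul(Add(Add(Pow(E, 2), Mul(23, E)), -3), Pow(E, 2)) = Mul(Add(-3, Pow(E, 2), Mul(23, E)), Pow(E, 2)) = Mul(Pow(E, 2), Add(-3, Pow(E, 2), Mul(23, E))))
Mul(Function('H')(-6, 10), Add(Function('B')(3), 107)) = Mul(Add(4, Mul(3, Pow(-6, -1))), Add(Mul(Pow(3, 2), Add(-3, Pow(3, 2), Mul(23, 3))), 107)) = Mul(Add(4, Mul(3, Rational(-1, 6))), Add(Mul(9, Add(-3, 9, 69)), 107)) = Mul(Add(4, Rational(-1, 2)), Add(Mul(9, 75), 107)) = Mul(Rational(7, 2), Add(675, 107)) = Mul(Rational(7, 2), 782) = 2737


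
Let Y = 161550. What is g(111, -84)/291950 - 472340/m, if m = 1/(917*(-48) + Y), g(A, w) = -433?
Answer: -16207898991042433/291950 ≈ -5.5516e+10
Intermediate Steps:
m = 1/117534 (m = 1/(917*(-48) + 161550) = 1/(-44016 + 161550) = 1/117534 ≈ 8.5082e-6)
g(111, -84)/291950 - 472340/m = -433/291950 - 472340/1/117534 = -433*1/291950 - 472340*117534 = -433/291950 - 55516009560 = -16207898991042433/291950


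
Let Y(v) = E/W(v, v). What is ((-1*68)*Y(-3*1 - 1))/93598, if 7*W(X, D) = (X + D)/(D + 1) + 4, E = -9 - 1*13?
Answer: 3927/233995 ≈ 0.016782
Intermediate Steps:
E = -22 (E = -9 - 13 = -22)
W(X, D) = 4/7 + (D + X)/(7*(1 + D)) (W(X, D) = ((X + D)/(D + 1) + 4)/7 = ((D + X)/(1 + D) + 4)/7 = (4 + (D + X)/(1 + D))/7 = 4/7 + (D + X)/(7*(1 + D)))
Y(v) = -154*(1 + v)/(4 + 6*v) (Y(v) = -22*7*(1 + v)/(4 + v + 5*v) = -22*7*(1 + v)/(4 + 6*v) = -154*(1 + v)/(4 + 6*v))
((-1*68)*Y(-3*1 - 1))/93598 = ((-1*68)*(77*(-1 - (-3*1 - 1))/(2 + 3*(-3*1 - 1))))/93598 = -5236*(-1 - (-3 - 1))/(2 + 3*(-3 - 1))*(1/93598) = -5236*(-1 - 1*(-4))/(2 + 3*(-4))*(1/93598) = -5236*(-1 + 4)/(2 - 12)*(1/93598) = -5236*3/(-10)*(1/93598) = -5236*(-1)*3/10*(1/93598) = -68*(-231/10)*(1/93598) = (7854/5)*(1/93598) = 3927/233995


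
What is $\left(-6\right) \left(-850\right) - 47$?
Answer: $5053$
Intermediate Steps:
$\left(-6\right) \left(-850\right) - 47 = 5100 - 47 = 5053$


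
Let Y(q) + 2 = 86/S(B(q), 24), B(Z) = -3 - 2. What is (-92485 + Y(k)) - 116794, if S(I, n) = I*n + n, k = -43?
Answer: -10045531/48 ≈ -2.0928e+5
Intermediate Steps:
B(Z) = -5
S(I, n) = n + I*n
Y(q) = -139/48 (Y(q) = -2 + 86/((24*(1 - 5))) = -2 + 86/((24*(-4))) = -2 + 86/(-96) = -2 + 86*(-1/96) = -2 - 43/48 = -139/48)
(-92485 + Y(k)) - 116794 = (-92485 - 139/48) - 116794 = -4439419/48 - 116794 = -10045531/48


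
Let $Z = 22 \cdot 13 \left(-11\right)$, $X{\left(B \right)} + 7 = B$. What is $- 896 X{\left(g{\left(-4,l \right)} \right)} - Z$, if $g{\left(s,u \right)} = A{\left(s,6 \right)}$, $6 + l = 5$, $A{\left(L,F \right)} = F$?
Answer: $4042$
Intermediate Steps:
$l = -1$ ($l = -6 + 5 = -1$)
$g{\left(s,u \right)} = 6$
$X{\left(B \right)} = -7 + B$
$Z = -3146$ ($Z = 286 \left(-11\right) = -3146$)
$- 896 X{\left(g{\left(-4,l \right)} \right)} - Z = - 896 \left(-7 + 6\right) - -3146 = \left(-896\right) \left(-1\right) + 3146 = 896 + 3146 = 4042$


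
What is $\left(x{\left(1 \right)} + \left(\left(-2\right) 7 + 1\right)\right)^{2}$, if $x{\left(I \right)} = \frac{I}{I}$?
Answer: $144$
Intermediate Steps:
$x{\left(I \right)} = 1$
$\left(x{\left(1 \right)} + \left(\left(-2\right) 7 + 1\right)\right)^{2} = \left(1 + \left(\left(-2\right) 7 + 1\right)\right)^{2} = \left(1 + \left(-14 + 1\right)\right)^{2} = \left(1 - 13\right)^{2} = \left(-12\right)^{2} = 144$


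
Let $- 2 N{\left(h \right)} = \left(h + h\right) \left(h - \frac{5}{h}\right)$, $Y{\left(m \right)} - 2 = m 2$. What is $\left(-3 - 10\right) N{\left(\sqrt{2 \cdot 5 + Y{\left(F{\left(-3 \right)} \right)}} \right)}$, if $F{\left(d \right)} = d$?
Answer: $13$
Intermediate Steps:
$Y{\left(m \right)} = 2 + 2 m$ ($Y{\left(m \right)} = 2 + m 2 = 2 + 2 m$)
$N{\left(h \right)} = - h \left(h - \frac{5}{h}\right)$ ($N{\left(h \right)} = - \frac{\left(h + h\right) \left(h - \frac{5}{h}\right)}{2} = - \frac{2 h \left(h - \frac{5}{h}\right)}{2} = - h \left(h - \frac{5}{h}\right)$)
$\left(-3 - 10\right) N{\left(\sqrt{2 \cdot 5 + Y{\left(F{\left(-3 \right)} \right)}} \right)} = \left(-3 - 10\right) \left(5 - \left(\sqrt{2 \cdot 5 + \left(2 + 2 \left(-3\right)\right)}\right)^{2}\right) = - 13 \left(5 - \left(\sqrt{10 + \left(2 - 6\right)}\right)^{2}\right) = - 13 \left(5 - \left(\sqrt{10 - 4}\right)^{2}\right) = - 13 \left(5 - \left(\sqrt{6}\right)^{2}\right) = - 13 \left(5 - 6\right) = \left(-13\right) \left(-1\right) = 13$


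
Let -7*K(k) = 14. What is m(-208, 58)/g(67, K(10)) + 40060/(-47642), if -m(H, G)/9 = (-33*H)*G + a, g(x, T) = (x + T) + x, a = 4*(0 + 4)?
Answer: -7113075646/262031 ≈ -27146.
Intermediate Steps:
a = 16 (a = 4*4 = 16)
K(k) = -2 (K(k) = -1/7*14 = -2)
g(x, T) = T + 2*x (g(x, T) = (T + x) + x = T + 2*x)
m(H, G) = -144 + 297*G*H (m(H, G) = -9*((-33*H)*G + 16) = -9*(-33*G*H + 16) = -9*(16 - 33*G*H) = -144 + 297*G*H)
m(-208, 58)/g(67, K(10)) + 40060/(-47642) = (-144 + 297*58*(-208))/(-2 + 2*67) + 40060/(-47642) = (-144 - 3583008)/(-2 + 134) + 40060*(-1/47642) = -3583152/132 - 20030/23821 = -3583152*1/132 - 20030/23821 = -298596/11 - 20030/23821 = -7113075646/262031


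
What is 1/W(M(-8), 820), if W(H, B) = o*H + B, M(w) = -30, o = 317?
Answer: -1/8690 ≈ -0.00011507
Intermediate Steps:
W(H, B) = B + 317*H (W(H, B) = 317*H + B = B + 317*H)
1/W(M(-8), 820) = 1/(820 + 317*(-30)) = 1/(820 - 9510) = 1/(-8690) = -1/8690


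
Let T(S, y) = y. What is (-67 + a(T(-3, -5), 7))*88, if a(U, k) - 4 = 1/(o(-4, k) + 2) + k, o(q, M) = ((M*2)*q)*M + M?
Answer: -1887512/383 ≈ -4928.2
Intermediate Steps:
o(q, M) = M + 2*q*M**2 (o(q, M) = ((2*M)*q)*M + M = (2*M*q)*M + M = 2*q*M**2 + M = M + 2*q*M**2)
a(U, k) = 4 + k + 1/(2 + k*(1 - 8*k)) (a(U, k) = 4 + (1/(k*(1 + 2*k*(-4)) + 2) + k) = 4 + (1/(k*(1 - 8*k) + 2) + k) = 4 + (1/(2 + k*(1 - 8*k)) + k) = 4 + (k + 1/(2 + k*(1 - 8*k))) = 4 + k + 1/(2 + k*(1 - 8*k)))
(-67 + a(T(-3, -5), 7))*88 = (-67 + (-9 - 6*7 + 8*7**3 + 31*7**2)/(-2 - 1*7 + 8*7**2))*88 = (-67 + (-9 - 42 + 8*343 + 31*49)/(-2 - 7 + 8*49))*88 = (-67 + (-9 - 42 + 2744 + 1519)/(-2 - 7 + 392))*88 = (-67 + 4212/383)*88 = -21449/383*88 = -1887512/383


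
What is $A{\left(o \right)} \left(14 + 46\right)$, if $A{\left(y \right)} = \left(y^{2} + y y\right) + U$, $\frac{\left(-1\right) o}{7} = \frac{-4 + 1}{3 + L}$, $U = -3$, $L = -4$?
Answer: $52740$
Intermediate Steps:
$o = -21$ ($o = - 7 \frac{-4 + 1}{3 - 4} = - 7 \left(- \frac{3}{-1}\right) = - 7 \left(\left(-3\right) \left(-1\right)\right) = \left(-7\right) 3 = -21$)
$A{\left(y \right)} = -3 + 2 y^{2}$ ($A{\left(y \right)} = \left(y^{2} + y y\right) - 3 = \left(y^{2} + y^{2}\right) - 3 = 2 y^{2} - 3 = -3 + 2 y^{2}$)
$A{\left(o \right)} \left(14 + 46\right) = \left(-3 + 2 \left(-21\right)^{2}\right) \left(14 + 46\right) = \left(-3 + 2 \cdot 441\right) 60 = \left(-3 + 882\right) 60 = 879 \cdot 60 = 52740$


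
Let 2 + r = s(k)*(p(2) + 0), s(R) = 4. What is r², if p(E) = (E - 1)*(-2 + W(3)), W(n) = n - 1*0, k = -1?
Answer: 4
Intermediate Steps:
W(n) = n (W(n) = n + 0 = n)
p(E) = -1 + E (p(E) = (E - 1)*(-2 + 3) = (-1 + E)*1 = -1 + E)
r = 2 (r = -2 + 4*((-1 + 2) + 0) = -2 + 4*(1 + 0) = -2 + 4*1 = -2 + 4 = 2)
r² = 2² = 4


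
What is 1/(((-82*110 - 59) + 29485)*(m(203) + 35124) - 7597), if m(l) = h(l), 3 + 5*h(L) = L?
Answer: 1/717548987 ≈ 1.3936e-9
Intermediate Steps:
h(L) = -⅗ + L/5
m(l) = -⅗ + l/5
1/(((-82*110 - 59) + 29485)*(m(203) + 35124) - 7597) = 1/(((-82*110 - 59) + 29485)*((-⅗ + (⅕)*203) + 35124) - 7597) = 1/(((-9020 - 59) + 29485)*((-⅗ + 203/5) + 35124) - 7597) = 1/((-9079 + 29485)*(40 + 35124) - 7597) = 1/(20406*35164 - 7597) = 1/(717556584 - 7597) = 1/717548987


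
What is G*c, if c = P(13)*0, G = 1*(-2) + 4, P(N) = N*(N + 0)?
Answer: 0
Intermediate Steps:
P(N) = N² (P(N) = N*N = N²)
G = 2 (G = -2 + 4 = 2)
c = 0 (c = 13²*0 = 169*0 = 0)
G*c = 2*0 = 0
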